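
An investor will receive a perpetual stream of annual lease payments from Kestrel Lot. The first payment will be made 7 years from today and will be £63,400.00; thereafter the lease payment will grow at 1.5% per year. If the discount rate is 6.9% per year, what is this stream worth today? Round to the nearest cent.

Value at end of year 6: C₁ / (r − g) = £63,400.00 / (0.069 − 0.015) = £1,174,074.0741
Discount to today: PV = £1,174,074.0741 / (1 + 0.069)^6 = £1,174,074.0741 / 1.492335 = £786,736.44

£786736.44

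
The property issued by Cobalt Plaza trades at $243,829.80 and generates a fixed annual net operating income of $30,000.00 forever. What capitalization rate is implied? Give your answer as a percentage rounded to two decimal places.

P = C/r ⇒ r = C/P = $30,000.00/$243,829.80 = 0.123037

12.30%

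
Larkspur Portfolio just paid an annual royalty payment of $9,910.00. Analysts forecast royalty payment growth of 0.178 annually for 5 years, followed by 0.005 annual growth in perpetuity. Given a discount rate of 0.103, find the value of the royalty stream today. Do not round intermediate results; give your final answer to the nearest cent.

D_1 = 11673.98000
D_2 = 13751.94844
D_3 = 16199.79526
D_4 = 19083.35882
D_5 = 22480.19669
Terminal value at year 5: TV = D_5×(1+g_2)/(r−g_2) = 22592.59767/0.098 = 230536.71094
P_0 = D_1/(1+r)^1 + D_2/(1+r)^2 + D_3/(1+r)^3 + D_4/(1+r)^4 + D_5/(1+r)^5 + TV/(1+r)^5
    = 10583.84406 + 11303.50708 + 12072.10457 + 12892.96390 + 13769.63869 + 141209.04978 = 201831.10807

$201831.11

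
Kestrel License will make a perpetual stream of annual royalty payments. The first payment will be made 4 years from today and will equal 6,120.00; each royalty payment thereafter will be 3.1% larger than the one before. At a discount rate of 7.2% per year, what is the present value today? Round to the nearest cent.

121166.68

Value at end of year 3: C₁ / (r − g) = 6,120.00 / (0.072 − 0.031) = 149,268.2927
Discount to today: PV = 149,268.2927 / (1 + 0.072)^3 = 149,268.2927 / 1.231925 = 121,166.68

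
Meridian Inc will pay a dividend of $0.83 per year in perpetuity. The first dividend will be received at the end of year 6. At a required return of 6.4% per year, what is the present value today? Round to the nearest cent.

$9.51

Value at end of year 5: C / r = $0.83 / 0.064 = $12.9688
Discount to today: PV = $12.9688 / (1 + 0.064)^5 = $12.9688 / 1.363666 = $9.51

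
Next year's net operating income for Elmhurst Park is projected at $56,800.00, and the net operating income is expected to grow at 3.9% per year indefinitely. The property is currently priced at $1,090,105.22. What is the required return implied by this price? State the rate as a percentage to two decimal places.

9.11%

P = D₁/(r − g) ⇒ r = D₁/P + g = $56,800.0000/$1,090,105.22 + 0.039 = 0.052105 + 0.039 = 0.091105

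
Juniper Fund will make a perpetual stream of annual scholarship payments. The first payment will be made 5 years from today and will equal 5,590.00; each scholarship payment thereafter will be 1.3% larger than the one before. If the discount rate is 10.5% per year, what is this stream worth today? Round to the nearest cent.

40754.43

Value at end of year 4: C₁ / (r − g) = 5,590.00 / (0.105 − 0.013) = 60,760.8696
Discount to today: PV = 60,760.8696 / (1 + 0.105)^4 = 60,760.8696 / 1.490902 = 40,754.43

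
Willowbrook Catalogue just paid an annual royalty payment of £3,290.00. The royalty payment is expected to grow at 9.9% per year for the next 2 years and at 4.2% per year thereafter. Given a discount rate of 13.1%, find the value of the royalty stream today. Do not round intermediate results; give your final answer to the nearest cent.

£42673.42

D_1 = 3615.71000
D_2 = 3973.66529
Terminal value at year 2: TV = D_2×(1+g_2)/(r−g_2) = 4140.55923/0.089 = 46523.13744
P_0 = D_1/(1+r)^1 + D_2/(1+r)^2 + TV/(1+r)^2
    = 3196.91424 + 3106.46220 + 36370.04055 = 42673.41698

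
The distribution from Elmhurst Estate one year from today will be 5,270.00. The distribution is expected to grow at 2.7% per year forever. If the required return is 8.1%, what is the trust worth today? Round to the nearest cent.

97592.59

Growing perpetuity: P = D₁ / (r − g) = 5,270.0000 / (0.081 − 0.027) = 97,592.59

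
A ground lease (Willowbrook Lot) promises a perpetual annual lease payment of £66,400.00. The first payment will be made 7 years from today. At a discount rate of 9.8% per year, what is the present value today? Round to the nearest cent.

Value at end of year 6: C / r = £66,400.00 / 0.098 = £677,551.0204
Discount to today: PV = £677,551.0204 / (1 + 0.098)^6 = £677,551.0204 / 1.752323 = £386,658.86

£386658.86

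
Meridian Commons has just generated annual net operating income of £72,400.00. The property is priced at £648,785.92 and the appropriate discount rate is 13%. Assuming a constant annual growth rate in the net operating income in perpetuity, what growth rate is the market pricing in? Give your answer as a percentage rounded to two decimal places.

1.66%

P = D₀(1+g)/(r−g) ⇒ P(r−g) = D₀(1+g) ⇒ g(P+D₀) = P·r − D₀
g = (P·r − D₀)/(P + D₀) = (£648,785.92×0.13 − £72,400.00) / (£648,785.92 + £72,400.00) = 0.016559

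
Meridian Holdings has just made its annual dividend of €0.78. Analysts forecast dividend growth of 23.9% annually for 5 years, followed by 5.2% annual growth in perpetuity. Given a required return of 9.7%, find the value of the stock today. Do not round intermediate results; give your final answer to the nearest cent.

D_1 = 0.96642
D_2 = 1.19739
D_3 = 1.48357
D_4 = 1.83815
D_5 = 2.27746
Terminal value at year 5: TV = D_5×(1+g_2)/(r−g_2) = 2.39589/0.045 = 53.24200
P_0 = D_1/(1+r)^1 + D_2/(1+r)^2 + D_3/(1+r)^3 + D_4/(1+r)^4 + D_5/(1+r)^5 + TV/(1+r)^5
    = 0.88097 + 0.99500 + 1.12380 + 1.26927 + 1.43357 + 33.51361 = 39.21621

€39.22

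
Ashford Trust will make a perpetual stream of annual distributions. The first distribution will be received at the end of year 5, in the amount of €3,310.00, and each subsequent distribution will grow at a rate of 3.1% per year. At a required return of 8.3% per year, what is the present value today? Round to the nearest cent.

Value at end of year 4: C₁ / (r − g) = €3,310.00 / (0.083 − 0.031) = €63,653.8462
Discount to today: PV = €63,653.8462 / (1 + 0.083)^4 = €63,653.8462 / 1.375669 = €46,271.21

€46271.21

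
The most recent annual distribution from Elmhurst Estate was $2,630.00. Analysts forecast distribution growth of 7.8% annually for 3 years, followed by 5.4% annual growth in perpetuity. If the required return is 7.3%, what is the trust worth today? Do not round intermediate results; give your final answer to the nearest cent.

$155908.62

D_1 = 2835.14000
D_2 = 3056.28092
D_3 = 3294.67083
Terminal value at year 3: TV = D_3×(1+g_2)/(r−g_2) = 3472.58306/0.019 = 182767.52930
P_0 = D_1/(1+r)^1 + D_2/(1+r)^2 + D_3/(1+r)^3 + TV/(1+r)^3
    = 2642.25536 + 2654.56783 + 2666.93767 + 147944.85791 = 155908.61876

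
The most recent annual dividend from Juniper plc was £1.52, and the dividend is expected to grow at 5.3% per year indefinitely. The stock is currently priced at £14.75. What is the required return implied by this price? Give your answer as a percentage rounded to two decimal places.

16.15%

D₁ = £1.52 × 1.053 = £1.6006
P = D₁/(r − g) ⇒ r = D₁/P + g = £1.6006/£14.75 + 0.053 = 0.108513 + 0.053 = 0.161513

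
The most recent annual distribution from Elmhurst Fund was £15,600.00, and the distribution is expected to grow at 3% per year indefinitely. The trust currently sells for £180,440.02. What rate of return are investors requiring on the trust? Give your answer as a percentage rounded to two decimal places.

11.90%

D₁ = £15,600.00 × 1.03 = £16,068.0000
P = D₁/(r − g) ⇒ r = D₁/P + g = £16,068.0000/£180,440.02 + 0.03 = 0.089049 + 0.03 = 0.119049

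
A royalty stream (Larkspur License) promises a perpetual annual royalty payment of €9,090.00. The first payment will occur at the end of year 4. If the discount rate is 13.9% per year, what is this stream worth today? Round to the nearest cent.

€44256.59

Value at end of year 3: C / r = €9,090.00 / 0.139 = €65,395.6835
Discount to today: PV = €65,395.6835 / (1 + 0.139)^3 = €65,395.6835 / 1.477649 = €44,256.59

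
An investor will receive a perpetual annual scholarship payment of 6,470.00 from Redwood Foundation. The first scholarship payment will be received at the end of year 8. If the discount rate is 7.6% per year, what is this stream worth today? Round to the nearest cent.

Value at end of year 7: C / r = 6,470.00 / 0.076 = 85,131.5789
Discount to today: PV = 85,131.5789 / (1 + 0.076)^7 = 85,131.5789 / 1.669882 = 50,980.58

50980.58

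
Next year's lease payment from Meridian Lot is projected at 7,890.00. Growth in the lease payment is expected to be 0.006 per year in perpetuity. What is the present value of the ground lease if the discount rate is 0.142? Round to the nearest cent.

58014.71

Growing perpetuity: P = D₁ / (r − g) = 7,890.0000 / (0.142 − 0.006) = 58,014.71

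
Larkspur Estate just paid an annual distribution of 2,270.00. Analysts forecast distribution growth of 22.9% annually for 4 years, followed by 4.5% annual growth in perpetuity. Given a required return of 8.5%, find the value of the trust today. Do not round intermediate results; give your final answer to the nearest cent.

110146.98

D_1 = 2789.83000
D_2 = 3428.70107
D_3 = 4213.87362
D_4 = 5178.85067
Terminal value at year 4: TV = D_4×(1+g_2)/(r−g_2) = 5411.89895/0.04 = 135297.47383
P_0 = D_1/(1+r)^1 + D_2/(1+r)^2 + D_3/(1+r)^3 + D_4/(1+r)^4 + TV/(1+r)^4
    = 2571.27189 + 2912.52825 + 3299.07578 + 3736.92547 + 97627.17784 = 110146.97923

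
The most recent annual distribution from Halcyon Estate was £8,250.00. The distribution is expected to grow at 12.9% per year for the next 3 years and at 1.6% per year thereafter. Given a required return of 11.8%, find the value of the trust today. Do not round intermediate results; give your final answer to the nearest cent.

£109866.25

D_1 = 9314.25000
D_2 = 10515.78825
D_3 = 11872.32493
Terminal value at year 3: TV = D_3×(1+g_2)/(r−g_2) = 12062.28213/0.102 = 118257.66797
P_0 = D_1/(1+r)^1 + D_2/(1+r)^2 + D_3/(1+r)^3 + TV/(1+r)^3
    = 8331.17174 + 8413.14212 + 8495.91901 + 84626.01680 = 109866.24966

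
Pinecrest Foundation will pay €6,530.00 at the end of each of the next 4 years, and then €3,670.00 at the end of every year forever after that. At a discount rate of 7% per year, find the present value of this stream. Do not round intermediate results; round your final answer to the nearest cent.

€62116.00

PV of 4-year annuity: €6,530.00 × [1 − (1+0.07)^−4] / 0.07 = 22118.48950
Perpetuity value at year 4: €3,670.00 / 0.07 = 52428.57143
PV of perpetuity: 52428.57143 / (1+0.07)^4 = 39997.50612
Total PV = 22118.48950 + 39997.50612 = 62115.99562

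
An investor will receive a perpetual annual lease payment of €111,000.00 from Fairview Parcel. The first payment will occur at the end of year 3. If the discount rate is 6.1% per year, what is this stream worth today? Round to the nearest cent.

€1616450.37

Value at end of year 2: C / r = €111,000.00 / 0.061 = €1,819,672.1311
Discount to today: PV = €1,819,672.1311 / (1 + 0.061)^2 = €1,819,672.1311 / 1.125721 = €1,616,450.37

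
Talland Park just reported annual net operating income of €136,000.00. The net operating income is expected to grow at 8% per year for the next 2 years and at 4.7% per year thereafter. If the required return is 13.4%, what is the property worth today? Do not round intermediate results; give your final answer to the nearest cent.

€1737405.58

D_1 = 146880.00000
D_2 = 158630.40000
Terminal value at year 2: TV = D_2×(1+g_2)/(r−g_2) = 166086.02880/0.087 = 1909034.81379
P_0 = D_1/(1+r)^1 + D_2/(1+r)^2 + TV/(1+r)^2
    = 129523.80952 + 123356.00907 + 1484525.76433 = 1737405.58292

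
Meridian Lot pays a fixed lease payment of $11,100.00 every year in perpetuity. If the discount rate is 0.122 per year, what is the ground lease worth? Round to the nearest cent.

$90983.61

Level perpetuity: PV = C / r = $11,100.00 / 0.122 = $90,983.61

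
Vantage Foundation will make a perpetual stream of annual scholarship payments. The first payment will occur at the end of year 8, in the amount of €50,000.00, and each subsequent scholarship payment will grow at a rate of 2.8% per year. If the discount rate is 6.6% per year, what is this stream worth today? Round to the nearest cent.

Value at end of year 7: C₁ / (r − g) = €50,000.00 / (0.066 − 0.028) = €1,315,789.4737
Discount to today: PV = €1,315,789.4737 / (1 + 0.066)^7 = €1,315,789.4737 / 1.564229 = €841,174.26

€841174.26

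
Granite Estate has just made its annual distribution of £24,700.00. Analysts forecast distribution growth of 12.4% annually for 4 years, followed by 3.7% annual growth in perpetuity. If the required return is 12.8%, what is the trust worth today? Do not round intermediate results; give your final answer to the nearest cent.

£375427.33

D_1 = 27762.80000
D_2 = 31205.38720
D_3 = 35074.85521
D_4 = 39424.13726
Terminal value at year 4: TV = D_4×(1+g_2)/(r−g_2) = 40882.83034/0.091 = 449261.87184
P_0 = D_1/(1+r)^1 + D_2/(1+r)^2 + D_3/(1+r)^3 + D_4/(1+r)^4 + TV/(1+r)^4
    = 24612.41135 + 24525.13329 + 24438.16474 + 24351.50458 + 277500.11259 = 375427.32655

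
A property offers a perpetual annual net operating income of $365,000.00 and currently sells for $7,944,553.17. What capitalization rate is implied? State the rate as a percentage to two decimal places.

P = C/r ⇒ r = C/P = $365,000.00/$7,944,553.17 = 0.045943

4.59%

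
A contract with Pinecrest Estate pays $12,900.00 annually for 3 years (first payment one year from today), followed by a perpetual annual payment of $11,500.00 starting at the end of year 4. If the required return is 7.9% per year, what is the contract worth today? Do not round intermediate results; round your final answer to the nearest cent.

PV of 3-year annuity: $12,900.00 × [1 − (1+0.079)^−3] / 0.079 = 33304.62882
Perpetuity value at year 3: $11,500.00 / 0.079 = 145569.62025
PV of perpetuity: 145569.62025 / (1+0.079)^3 = 115879.44727
Total PV = 33304.62882 + 115879.44727 = 149184.07609

$149184.08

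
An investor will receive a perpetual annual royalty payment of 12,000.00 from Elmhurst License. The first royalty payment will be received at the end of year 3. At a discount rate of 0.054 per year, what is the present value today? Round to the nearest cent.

200035.13

Value at end of year 2: C / r = 12,000.00 / 0.054 = 222,222.2222
Discount to today: PV = 222,222.2222 / (1 + 0.054)^2 = 222,222.2222 / 1.110916 = 200,035.13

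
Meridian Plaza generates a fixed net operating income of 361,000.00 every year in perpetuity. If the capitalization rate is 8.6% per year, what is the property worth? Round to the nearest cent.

4197674.42

Level perpetuity: PV = C / r = 361,000.00 / 0.086 = 4,197,674.42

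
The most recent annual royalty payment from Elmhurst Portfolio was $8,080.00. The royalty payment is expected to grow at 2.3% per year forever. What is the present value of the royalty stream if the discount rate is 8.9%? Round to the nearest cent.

D₁ = D₀ × (1 + g) = $8,080.00 × 1.023 = $8,265.8400
Growing perpetuity: P = D₁ / (r − g) = $8,265.8400 / (0.089 − 0.023) = $125,240.00

$125240.00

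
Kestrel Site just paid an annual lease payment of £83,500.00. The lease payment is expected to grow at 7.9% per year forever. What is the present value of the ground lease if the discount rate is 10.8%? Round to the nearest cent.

£3106775.86

D₁ = D₀ × (1 + g) = £83,500.00 × 1.079 = £90,096.5000
Growing perpetuity: P = D₁ / (r − g) = £90,096.5000 / (0.108 − 0.079) = £3,106,775.86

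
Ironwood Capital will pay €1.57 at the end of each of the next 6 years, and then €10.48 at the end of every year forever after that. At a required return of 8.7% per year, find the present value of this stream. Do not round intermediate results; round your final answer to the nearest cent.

€80.13

PV of 6-year annuity: €1.57 × [1 − (1+0.087)^−6] / 0.087 = 7.10633
Perpetuity value at year 6: €10.48 / 0.087 = 120.45977
PV of perpetuity: 120.45977 / (1+0.087)^6 = 73.02386
Total PV = 7.10633 + 73.02386 = 80.13019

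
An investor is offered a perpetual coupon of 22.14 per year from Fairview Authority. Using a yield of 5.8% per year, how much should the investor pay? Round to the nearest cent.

Level perpetuity: PV = C / r = 22.14 / 0.058 = 381.72

381.72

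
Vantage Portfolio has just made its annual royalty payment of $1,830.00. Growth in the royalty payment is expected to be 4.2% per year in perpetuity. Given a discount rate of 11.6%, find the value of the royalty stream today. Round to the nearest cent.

$25768.38

D₁ = D₀ × (1 + g) = $1,830.00 × 1.042 = $1,906.8600
Growing perpetuity: P = D₁ / (r − g) = $1,906.8600 / (0.116 − 0.042) = $25,768.38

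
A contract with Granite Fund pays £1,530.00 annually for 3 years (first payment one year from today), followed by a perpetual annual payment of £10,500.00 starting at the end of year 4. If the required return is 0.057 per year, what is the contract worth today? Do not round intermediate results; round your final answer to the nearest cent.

PV of 3-year annuity: £1,530.00 × [1 − (1+0.057)^−3] / 0.057 = 4112.51467
Perpetuity value at year 3: £10,500.00 / 0.057 = 184210.52632
PV of perpetuity: 184210.52632 / (1+0.057)^3 = 155987.38641
Total PV = 4112.51467 + 155987.38641 = 160099.90108

£160099.90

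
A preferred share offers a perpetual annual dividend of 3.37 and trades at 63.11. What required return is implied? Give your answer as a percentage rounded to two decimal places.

P = C/r ⇒ r = C/P = 3.37/63.11 = 0.053399

5.34%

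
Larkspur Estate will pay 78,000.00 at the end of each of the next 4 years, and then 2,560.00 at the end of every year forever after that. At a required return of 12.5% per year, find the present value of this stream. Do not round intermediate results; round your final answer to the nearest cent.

247225.44

PV of 4-year annuity: 78,000.00 × [1 − (1+0.125)^−4] / 0.125 = 234439.87197
Perpetuity value at year 4: 2,560.00 / 0.125 = 20480.00000
PV of perpetuity: 20480.00000 / (1+0.125)^4 = 12785.56318
Total PV = 234439.87197 + 12785.56318 = 247225.43515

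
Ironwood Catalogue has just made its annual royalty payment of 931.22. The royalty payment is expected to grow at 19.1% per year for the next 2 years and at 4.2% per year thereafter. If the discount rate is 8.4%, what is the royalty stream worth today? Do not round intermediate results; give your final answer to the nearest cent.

30036.45

D_1 = 1109.08302
D_2 = 1320.91788
Terminal value at year 2: TV = D_2×(1+g_2)/(r−g_2) = 1376.39643/0.042 = 32771.34352
P_0 = D_1/(1+r)^1 + D_2/(1+r)^2 + TV/(1+r)^2
    = 1023.13932 + 1124.13185 + 27889.17593 = 30036.44710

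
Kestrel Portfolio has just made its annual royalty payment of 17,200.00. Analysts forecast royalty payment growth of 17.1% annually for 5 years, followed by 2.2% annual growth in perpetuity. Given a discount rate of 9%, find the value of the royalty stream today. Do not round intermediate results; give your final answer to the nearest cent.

D_1 = 20141.20000
D_2 = 23585.34520
D_3 = 27618.43923
D_4 = 32341.19234
D_5 = 37871.53623
Terminal value at year 5: TV = D_5×(1+g_2)/(r−g_2) = 38704.71002/0.068 = 569186.91212
P_0 = D_1/(1+r)^1 + D_2/(1+r)^2 + D_3/(1+r)^3 + D_4/(1+r)^4 + D_5/(1+r)^5 + TV/(1+r)^5
    = 18478.16514 + 19851.31319 + 21326.50252 + 22911.31601 + 24613.90004 + 369932.43886 = 477113.63575

477113.64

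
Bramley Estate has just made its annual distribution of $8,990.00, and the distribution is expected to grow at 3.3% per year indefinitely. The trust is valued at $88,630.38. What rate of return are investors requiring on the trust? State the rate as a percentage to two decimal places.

13.78%

D₁ = $8,990.00 × 1.033 = $9,286.6700
P = D₁/(r − g) ⇒ r = D₁/P + g = $9,286.6700/$88,630.38 + 0.033 = 0.104780 + 0.033 = 0.137780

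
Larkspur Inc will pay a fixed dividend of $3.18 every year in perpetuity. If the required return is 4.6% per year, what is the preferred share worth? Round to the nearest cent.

Level perpetuity: PV = C / r = $3.18 / 0.046 = $69.13

$69.13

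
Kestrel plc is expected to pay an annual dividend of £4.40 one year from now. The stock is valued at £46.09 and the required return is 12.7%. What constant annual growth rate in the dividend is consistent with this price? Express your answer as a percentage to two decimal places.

P = D₁/(r−g) ⇒ g = r − D₁/P = 0.127 − £4.40/£46.09 = 0.031535

3.15%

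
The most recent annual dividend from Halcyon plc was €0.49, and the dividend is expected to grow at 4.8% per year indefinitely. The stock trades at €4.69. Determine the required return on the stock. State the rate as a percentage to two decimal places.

D₁ = €0.49 × 1.048 = €0.5135
P = D₁/(r − g) ⇒ r = D₁/P + g = €0.5135/€4.69 + 0.048 = 0.109493 + 0.048 = 0.157493

15.75%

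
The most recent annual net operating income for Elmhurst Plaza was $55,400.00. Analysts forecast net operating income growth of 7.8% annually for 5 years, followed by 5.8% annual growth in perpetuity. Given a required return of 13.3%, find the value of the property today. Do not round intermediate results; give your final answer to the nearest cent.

$848544.24

D_1 = 59721.20000
D_2 = 64379.45360
D_3 = 69401.05098
D_4 = 74814.33296
D_5 = 80649.85093
Terminal value at year 5: TV = D_5×(1+g_2)/(r−g_2) = 85327.54228/0.075 = 1137700.56376
P_0 = D_1/(1+r)^1 + D_2/(1+r)^2 + D_3/(1+r)^3 + D_4/(1+r)^4 + D_5/(1+r)^5 + TV/(1+r)^5
    = 52710.67961 + 50151.90876 + 47717.35008 + 45400.97386 + 43197.04309 + 609366.28788 = 848544.24328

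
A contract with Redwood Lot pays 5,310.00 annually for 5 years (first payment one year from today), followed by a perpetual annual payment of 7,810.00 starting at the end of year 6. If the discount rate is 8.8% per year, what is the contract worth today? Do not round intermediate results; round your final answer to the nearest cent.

PV of 5-year annuity: 5,310.00 × [1 − (1+0.088)^−5] / 0.088 = 20761.67625
Perpetuity value at year 5: 7,810.00 / 0.088 = 88750.00000
PV of perpetuity: 88750.00000 / (1+0.088)^5 = 58213.52326
Total PV = 20761.67625 + 58213.52326 = 78975.19951

78975.20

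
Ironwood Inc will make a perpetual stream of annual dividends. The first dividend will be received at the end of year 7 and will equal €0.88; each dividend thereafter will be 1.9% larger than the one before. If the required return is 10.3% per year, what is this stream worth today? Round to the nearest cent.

Value at end of year 6: C₁ / (r − g) = €0.88 / (0.103 − 0.019) = €10.4762
Discount to today: PV = €10.4762 / (1 + 0.103)^6 = €10.4762 / 1.800749 = €5.82

€5.82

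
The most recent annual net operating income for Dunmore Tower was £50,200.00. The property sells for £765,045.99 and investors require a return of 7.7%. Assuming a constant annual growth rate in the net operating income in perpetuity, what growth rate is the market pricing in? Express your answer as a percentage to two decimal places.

1.07%

P = D₀(1+g)/(r−g) ⇒ P(r−g) = D₀(1+g) ⇒ g(P+D₀) = P·r − D₀
g = (P·r − D₀)/(P + D₀) = (£765,045.99×0.077 − £50,200.00) / (£765,045.99 + £50,200.00) = 0.010682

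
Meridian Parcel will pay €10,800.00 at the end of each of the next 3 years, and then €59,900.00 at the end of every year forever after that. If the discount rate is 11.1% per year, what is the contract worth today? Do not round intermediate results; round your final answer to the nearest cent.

PV of 3-year annuity: €10,800.00 × [1 − (1+0.111)^−3] / 0.111 = 26346.28439
Perpetuity value at year 3: €59,900.00 / 0.111 = 539639.63964
PV of perpetuity: 539639.63964 / (1+0.111)^3 = 393515.34009
Total PV = 26346.28439 + 393515.34009 = 419861.62449

€419861.62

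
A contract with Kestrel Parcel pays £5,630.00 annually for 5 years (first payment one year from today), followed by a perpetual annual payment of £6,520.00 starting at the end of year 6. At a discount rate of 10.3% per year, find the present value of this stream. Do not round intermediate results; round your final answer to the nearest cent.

£59952.87

PV of 5-year annuity: £5,630.00 × [1 − (1+0.103)^−5] / 0.103 = 21179.56522
Perpetuity value at year 5: £6,520.00 / 0.103 = 63300.97087
PV of perpetuity: 63300.97087 / (1+0.103)^5 = 38773.30387
Total PV = 21179.56522 + 38773.30387 = 59952.86909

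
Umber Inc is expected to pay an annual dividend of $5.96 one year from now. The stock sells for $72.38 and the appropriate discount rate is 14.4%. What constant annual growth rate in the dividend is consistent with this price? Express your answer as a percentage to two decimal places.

P = D₁/(r−g) ⇒ g = r − D₁/P = 0.144 − $5.96/$72.38 = 0.061657

6.17%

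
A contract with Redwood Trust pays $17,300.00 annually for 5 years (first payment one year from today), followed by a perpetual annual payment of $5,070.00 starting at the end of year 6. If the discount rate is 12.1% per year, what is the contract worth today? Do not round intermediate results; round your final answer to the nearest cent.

$85878.24

PV of 5-year annuity: $17,300.00 × [1 − (1+0.121)^−5] / 0.121 = 62208.44502
Perpetuity value at year 5: $5,070.00 / 0.121 = 41900.82645
PV of perpetuity: 41900.82645 / (1+0.121)^5 = 23669.79660
Total PV = 62208.44502 + 23669.79660 = 85878.24163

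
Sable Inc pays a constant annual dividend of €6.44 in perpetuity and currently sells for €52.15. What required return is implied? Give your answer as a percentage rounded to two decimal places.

P = C/r ⇒ r = C/P = €6.44/€52.15 = 0.123490

12.35%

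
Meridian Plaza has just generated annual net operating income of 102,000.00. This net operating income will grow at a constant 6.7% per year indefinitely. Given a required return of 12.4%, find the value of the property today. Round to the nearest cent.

D₁ = D₀ × (1 + g) = 102,000.00 × 1.067 = 108,834.0000
Growing perpetuity: P = D₁ / (r − g) = 108,834.0000 / (0.124 − 0.067) = 1,909,368.42

1909368.42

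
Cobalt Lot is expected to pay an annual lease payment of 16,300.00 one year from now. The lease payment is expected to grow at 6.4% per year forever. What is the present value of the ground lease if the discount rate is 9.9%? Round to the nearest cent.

Growing perpetuity: P = D₁ / (r − g) = 16,300.0000 / (0.099 − 0.064) = 465,714.29

465714.29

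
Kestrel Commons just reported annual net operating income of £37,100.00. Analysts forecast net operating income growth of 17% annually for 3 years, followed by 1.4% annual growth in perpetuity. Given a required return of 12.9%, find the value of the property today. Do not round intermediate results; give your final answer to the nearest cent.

D_1 = 43407.00000
D_2 = 50786.19000
D_3 = 59419.84230
Terminal value at year 3: TV = D_3×(1+g_2)/(r−g_2) = 60251.72009/0.115 = 523928.00080
P_0 = D_1/(1+r)^1 + D_2/(1+r)^2 + D_3/(1+r)^3 + TV/(1+r)^3
    = 38447.29849 + 39843.52457 + 41290.45504 + 364074.09926 = 483655.37737

£483655.38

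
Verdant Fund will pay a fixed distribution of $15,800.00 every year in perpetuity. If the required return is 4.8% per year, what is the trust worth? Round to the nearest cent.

Level perpetuity: PV = C / r = $15,800.00 / 0.048 = $329,166.67

$329166.67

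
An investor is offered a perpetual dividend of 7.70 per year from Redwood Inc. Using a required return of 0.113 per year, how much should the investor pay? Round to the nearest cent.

Level perpetuity: PV = C / r = 7.70 / 0.113 = 68.14

68.14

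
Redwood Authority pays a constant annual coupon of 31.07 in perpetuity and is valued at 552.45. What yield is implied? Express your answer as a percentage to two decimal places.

P = C/r ⇒ r = C/P = 31.07/552.45 = 0.056240

5.62%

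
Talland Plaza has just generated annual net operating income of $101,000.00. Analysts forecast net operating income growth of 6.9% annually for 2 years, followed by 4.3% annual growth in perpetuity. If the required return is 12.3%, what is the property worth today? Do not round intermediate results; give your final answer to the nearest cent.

$1380859.09

D_1 = 107969.00000
D_2 = 115418.86100
Terminal value at year 2: TV = D_2×(1+g_2)/(r−g_2) = 120381.87202/0.08 = 1504773.40029
P_0 = D_1/(1+r)^1 + D_2/(1+r)^2 + TV/(1+r)^2
    = 96143.36598 + 91520.26557 + 1193195.46239 = 1380859.09394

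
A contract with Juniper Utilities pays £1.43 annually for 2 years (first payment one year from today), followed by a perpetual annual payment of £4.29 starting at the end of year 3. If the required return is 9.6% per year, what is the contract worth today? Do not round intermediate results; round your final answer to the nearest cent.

PV of 2-year annuity: £1.43 × [1 − (1+0.096)^−2] / 0.096 = 2.49520
Perpetuity value at year 2: £4.29 / 0.096 = 44.68750
PV of perpetuity: 44.68750 / (1+0.096)^2 = 37.20189
Total PV = 2.49520 + 37.20189 = 39.69709

£39.70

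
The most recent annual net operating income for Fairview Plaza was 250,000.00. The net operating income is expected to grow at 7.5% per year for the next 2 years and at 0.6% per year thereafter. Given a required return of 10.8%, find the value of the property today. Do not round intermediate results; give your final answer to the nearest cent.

D_1 = 268750.00000
D_2 = 288906.25000
Terminal value at year 2: TV = D_2×(1+g_2)/(r−g_2) = 290639.68750/0.102 = 2849408.70098
P_0 = D_1/(1+r)^1 + D_2/(1+r)^2 + TV/(1+r)^2
    = 242554.15162 + 235330.06588 + 2321000.45369 = 2798884.67120

2798884.67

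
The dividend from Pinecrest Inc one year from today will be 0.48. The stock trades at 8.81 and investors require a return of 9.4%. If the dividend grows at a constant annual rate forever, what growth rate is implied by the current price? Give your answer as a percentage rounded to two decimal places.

3.95%

P = D₁/(r−g) ⇒ g = r − D₁/P = 0.094 − 0.48/8.81 = 0.039516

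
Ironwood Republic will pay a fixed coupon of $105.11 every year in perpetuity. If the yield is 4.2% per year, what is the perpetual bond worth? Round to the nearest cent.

$2502.62

Level perpetuity: PV = C / r = $105.11 / 0.042 = $2,502.62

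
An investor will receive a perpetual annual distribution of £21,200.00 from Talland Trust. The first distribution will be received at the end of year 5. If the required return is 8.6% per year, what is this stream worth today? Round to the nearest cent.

Value at end of year 4: C / r = £21,200.00 / 0.086 = £246,511.6279
Discount to today: PV = £246,511.6279 / (1 + 0.086)^4 = £246,511.6279 / 1.390975 = £177,222.19

£177222.19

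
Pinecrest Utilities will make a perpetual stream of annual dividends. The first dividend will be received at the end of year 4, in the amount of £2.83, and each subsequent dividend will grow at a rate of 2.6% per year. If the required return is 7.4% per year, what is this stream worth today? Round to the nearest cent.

£47.59

Value at end of year 3: C₁ / (r − g) = £2.83 / (0.074 − 0.026) = £58.9583
Discount to today: PV = £58.9583 / (1 + 0.074)^3 = £58.9583 / 1.238833 = £47.59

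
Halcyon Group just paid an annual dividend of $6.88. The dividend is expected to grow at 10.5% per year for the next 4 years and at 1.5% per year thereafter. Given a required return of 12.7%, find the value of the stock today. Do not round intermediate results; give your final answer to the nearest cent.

$83.83

D_1 = 7.60240
D_2 = 8.40065
D_3 = 9.28272
D_4 = 10.25741
Terminal value at year 4: TV = D_4×(1+g_2)/(r−g_2) = 10.41127/0.112 = 92.95774
P_0 = D_1/(1+r)^1 + D_2/(1+r)^2 + D_3/(1+r)^3 + D_4/(1+r)^4 + TV/(1+r)^4
    = 6.74570 + 6.61401 + 6.48490 + 6.35831 + 57.62221 = 83.82514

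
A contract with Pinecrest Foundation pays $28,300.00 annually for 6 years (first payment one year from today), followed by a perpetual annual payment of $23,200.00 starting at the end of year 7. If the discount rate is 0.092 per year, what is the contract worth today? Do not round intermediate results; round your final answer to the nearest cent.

$274916.32

PV of 6-year annuity: $28,300.00 × [1 − (1+0.092)^−6] / 0.092 = 126198.04626
Perpetuity value at year 6: $23,200.00 / 0.092 = 252173.91304
PV of perpetuity: 252173.91304 / (1+0.092)^6 = 148718.27088
Total PV = 126198.04626 + 148718.27088 = 274916.31714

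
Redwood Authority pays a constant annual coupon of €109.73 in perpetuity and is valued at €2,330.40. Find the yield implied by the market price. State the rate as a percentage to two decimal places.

P = C/r ⇒ r = C/P = €109.73/€2,330.40 = 0.047086

4.71%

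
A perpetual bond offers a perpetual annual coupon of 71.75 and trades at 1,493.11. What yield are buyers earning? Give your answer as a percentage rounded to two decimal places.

4.81%

P = C/r ⇒ r = C/P = 71.75/1,493.11 = 0.048054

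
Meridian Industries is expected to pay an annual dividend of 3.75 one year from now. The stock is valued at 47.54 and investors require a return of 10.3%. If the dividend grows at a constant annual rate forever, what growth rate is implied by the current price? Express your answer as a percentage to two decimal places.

P = D₁/(r−g) ⇒ g = r − D₁/P = 0.103 − 3.75/47.54 = 0.024119

2.41%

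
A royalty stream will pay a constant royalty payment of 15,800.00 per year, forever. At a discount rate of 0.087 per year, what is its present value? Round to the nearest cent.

Level perpetuity: PV = C / r = 15,800.00 / 0.087 = 181,609.20

181609.20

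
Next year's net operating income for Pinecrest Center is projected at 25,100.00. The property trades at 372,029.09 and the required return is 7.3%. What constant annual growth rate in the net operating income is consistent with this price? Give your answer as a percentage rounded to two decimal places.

0.55%

P = D₁/(r−g) ⇒ g = r − D₁/P = 0.073 − 25,100.00/372,029.09 = 0.005532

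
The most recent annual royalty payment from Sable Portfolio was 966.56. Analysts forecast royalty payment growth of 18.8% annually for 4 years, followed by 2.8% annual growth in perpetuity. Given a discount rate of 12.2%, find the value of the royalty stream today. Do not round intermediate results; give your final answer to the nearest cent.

17755.07

D_1 = 1148.27328
D_2 = 1364.14866
D_3 = 1620.60860
D_4 = 1925.28302
Terminal value at year 4: TV = D_4×(1+g_2)/(r−g_2) = 1979.19095/0.094 = 21055.22283
P_0 = D_1/(1+r)^1 + D_2/(1+r)^2 + D_3/(1+r)^3 + D_4/(1+r)^4 + TV/(1+r)^4
    = 1023.41647 + 1083.61744 + 1147.35964 + 1214.85139 + 13285.82153 = 17755.06647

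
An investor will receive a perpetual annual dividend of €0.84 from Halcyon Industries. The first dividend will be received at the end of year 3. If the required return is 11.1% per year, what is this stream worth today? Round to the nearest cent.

€6.13

Value at end of year 2: C / r = €0.84 / 0.111 = €7.5676
Discount to today: PV = €7.5676 / (1 + 0.111)^2 = €7.5676 / 1.234321 = €6.13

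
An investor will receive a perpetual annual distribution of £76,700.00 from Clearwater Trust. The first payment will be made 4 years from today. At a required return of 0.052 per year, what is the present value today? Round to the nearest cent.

Value at end of year 3: C / r = £76,700.00 / 0.052 = £1,475,000.0000
Discount to today: PV = £1,475,000.0000 / (1 + 0.052)^3 = £1,475,000.0000 / 1.164253 = £1,266,907.19

£1266907.19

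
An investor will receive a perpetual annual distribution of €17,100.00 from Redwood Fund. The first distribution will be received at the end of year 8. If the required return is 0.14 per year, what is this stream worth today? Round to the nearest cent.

Value at end of year 7: C / r = €17,100.00 / 0.14 = €122,142.8571
Discount to today: PV = €122,142.8571 / (1 + 0.14)^7 = €122,142.8571 / 2.502269 = €48,812.84

€48812.84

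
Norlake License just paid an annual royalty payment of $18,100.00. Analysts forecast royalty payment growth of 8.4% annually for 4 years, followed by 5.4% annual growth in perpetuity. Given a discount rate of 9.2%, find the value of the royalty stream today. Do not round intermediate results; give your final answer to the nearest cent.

$558569.69

D_1 = 19620.40000
D_2 = 21268.51360
D_3 = 23055.06874
D_4 = 24991.69452
Terminal value at year 4: TV = D_4×(1+g_2)/(r−g_2) = 26341.24602/0.038 = 693190.68475
P_0 = D_1/(1+r)^1 + D_2/(1+r)^2 + D_3/(1+r)^3 + D_4/(1+r)^4 + TV/(1+r)^4
    = 17967.39927 + 17835.76997 + 17705.10499 + 17575.39726 + 487486.01869 = 558569.69018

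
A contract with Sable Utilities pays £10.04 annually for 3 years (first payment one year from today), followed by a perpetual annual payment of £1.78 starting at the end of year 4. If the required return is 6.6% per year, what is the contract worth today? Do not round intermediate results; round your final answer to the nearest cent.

£48.81

PV of 3-year annuity: £10.04 × [1 − (1+0.066)^−3] / 0.066 = 26.54188
Perpetuity value at year 3: £1.78 / 0.066 = 26.96970
PV of perpetuity: 26.96970 / (1+0.066)^3 = 22.26406
Total PV = 26.54188 + 22.26406 = 48.80595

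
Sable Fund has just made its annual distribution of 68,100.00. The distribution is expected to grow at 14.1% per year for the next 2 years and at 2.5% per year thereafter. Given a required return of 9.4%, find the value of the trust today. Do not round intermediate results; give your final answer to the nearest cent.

1245522.89

D_1 = 77702.10000
D_2 = 88658.09610
Terminal value at year 2: TV = D_2×(1+g_2)/(r−g_2) = 90874.54850/0.069 = 1317022.44207
P_0 = D_1/(1+r)^1 + D_2/(1+r)^2 + TV/(1+r)^2
    = 71025.68556 + 74077.06327 + 1100420.14283 = 1245522.89166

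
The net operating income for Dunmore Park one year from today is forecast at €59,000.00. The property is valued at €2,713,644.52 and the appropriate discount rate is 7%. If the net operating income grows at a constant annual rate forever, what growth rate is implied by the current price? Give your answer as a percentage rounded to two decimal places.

4.83%

P = D₁/(r−g) ⇒ g = r − D₁/P = 0.07 − €59,000.00/€2,713,644.52 = 0.048258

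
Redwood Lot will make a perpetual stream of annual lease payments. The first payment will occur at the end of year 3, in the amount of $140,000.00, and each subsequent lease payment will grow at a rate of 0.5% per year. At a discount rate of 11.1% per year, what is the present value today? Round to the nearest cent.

$1070025.32

Value at end of year 2: C₁ / (r − g) = $140,000.00 / (0.111 − 0.005) = $1,320,754.7170
Discount to today: PV = $1,320,754.7170 / (1 + 0.111)^2 = $1,320,754.7170 / 1.234321 = $1,070,025.32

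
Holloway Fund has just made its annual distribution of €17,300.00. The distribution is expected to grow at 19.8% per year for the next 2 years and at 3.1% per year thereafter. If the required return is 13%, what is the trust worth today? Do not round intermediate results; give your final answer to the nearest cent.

D_1 = 20725.40000
D_2 = 24829.02920
Terminal value at year 2: TV = D_2×(1+g_2)/(r−g_2) = 25598.72911/0.099 = 258573.02126
P_0 = D_1/(1+r)^1 + D_2/(1+r)^2 + TV/(1+r)^2
    = 18341.06195 + 19444.77187 + 202500.60401 = 240286.43783

€240286.44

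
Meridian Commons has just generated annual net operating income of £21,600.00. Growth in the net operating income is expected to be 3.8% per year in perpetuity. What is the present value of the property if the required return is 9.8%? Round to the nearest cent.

£373680.00

D₁ = D₀ × (1 + g) = £21,600.00 × 1.038 = £22,420.8000
Growing perpetuity: P = D₁ / (r − g) = £22,420.8000 / (0.098 − 0.038) = £373,680.00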